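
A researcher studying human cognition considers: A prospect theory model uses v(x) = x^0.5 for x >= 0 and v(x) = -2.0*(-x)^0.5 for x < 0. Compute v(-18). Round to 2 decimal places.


Since x = -18 < 0, use v(x) = -lambda*(-x)^alpha
(-x) = 18
18^0.5 = 4.2426
v(-18) = -2.0 * 4.2426
= -8.49


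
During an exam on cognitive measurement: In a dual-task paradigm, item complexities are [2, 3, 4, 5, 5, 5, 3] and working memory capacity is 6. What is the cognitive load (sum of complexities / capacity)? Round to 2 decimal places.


Total complexity = 2 + 3 + 4 + 5 + 5 + 5 + 3 = 27
Load = total / capacity = 27 / 6
= 4.50


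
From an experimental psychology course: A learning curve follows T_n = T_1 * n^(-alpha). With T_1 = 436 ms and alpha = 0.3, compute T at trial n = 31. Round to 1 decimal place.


T_n = 436 * 31^(-0.3)
31^(-0.3) = 0.356937
T_n = 436 * 0.356937
= 155.6 ms


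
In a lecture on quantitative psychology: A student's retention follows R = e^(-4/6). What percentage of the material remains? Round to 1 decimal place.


R = e^(-t/S)
-t/S = -4/6 = -0.666667
R = e^(-0.666667) = 0.513417
Percentage = 0.513417 * 100
= 51.3


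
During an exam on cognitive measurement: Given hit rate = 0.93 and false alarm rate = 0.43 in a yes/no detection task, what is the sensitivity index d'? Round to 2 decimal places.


d' = z(HR) - z(FAR)
z(0.93) = 1.4758
z(0.43) = -0.1764
d' = 1.4758 - -0.1764
= 1.65


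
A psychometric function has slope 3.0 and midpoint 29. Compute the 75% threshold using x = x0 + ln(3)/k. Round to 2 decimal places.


At P = 0.75: 0.75 = 1/(1 + e^(-k*(x-x0)))
Solving: e^(-k*(x-x0)) = 1/3
x = x0 + ln(3)/k
ln(3) = 1.0986
x = 29 + 1.0986/3.0
= 29 + 0.3662
= 29.37


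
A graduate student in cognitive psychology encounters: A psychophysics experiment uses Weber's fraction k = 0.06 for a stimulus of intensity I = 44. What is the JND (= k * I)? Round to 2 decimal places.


JND = k * I
JND = 0.06 * 44
= 2.64


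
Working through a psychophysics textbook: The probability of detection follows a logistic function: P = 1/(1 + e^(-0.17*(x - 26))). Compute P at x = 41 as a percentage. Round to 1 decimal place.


P(x) = 1/(1 + e^(-0.17*(41 - 26)))
Exponent = -0.17 * 15 = -2.55
e^(-2.55) = 0.078082
P = 1/(1 + 0.078082) = 0.927573
Percentage = 92.8


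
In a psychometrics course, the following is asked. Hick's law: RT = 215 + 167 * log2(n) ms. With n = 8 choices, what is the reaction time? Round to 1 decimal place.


RT = 215 + 167 * log2(8)
log2(8) = 3.0
RT = 215 + 167 * 3.0
= 215 + 501.0
= 716.0 ms


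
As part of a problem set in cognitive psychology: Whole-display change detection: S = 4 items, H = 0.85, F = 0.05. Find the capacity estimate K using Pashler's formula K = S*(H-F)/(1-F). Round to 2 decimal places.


K = S * (H - F) / (1 - F)
H - F = 0.8
1 - F = 0.95
K = 4 * 0.8 / 0.95
= 3.37


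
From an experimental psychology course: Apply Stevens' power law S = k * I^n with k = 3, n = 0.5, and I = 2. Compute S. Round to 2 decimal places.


S = 3 * 2^0.5
2^0.5 = 1.4142
S = 3 * 1.4142
= 4.24


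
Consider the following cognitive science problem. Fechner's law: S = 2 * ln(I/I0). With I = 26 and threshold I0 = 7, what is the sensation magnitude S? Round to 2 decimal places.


S = 2 * ln(26/7)
I/I0 = 3.714286
ln(3.714286) = 1.3122
S = 2 * 1.3122
= 2.62


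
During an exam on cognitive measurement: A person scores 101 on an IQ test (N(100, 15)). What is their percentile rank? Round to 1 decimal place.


z = (IQ - mean) / SD
z = (101 - 100) / 15 = 0.0667
Percentile = Phi(0.0667) * 100
Phi(0.0667) = 0.52659
= 52.7


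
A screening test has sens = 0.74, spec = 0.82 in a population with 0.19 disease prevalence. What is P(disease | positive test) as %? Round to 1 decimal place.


PPV = (sens * prev) / (sens * prev + (1-spec) * (1-prev))
Numerator = 0.74 * 0.19 = 0.1406
P(positive and no disease) = (1 - spec) * (1 - prev) = (1 - 0.82) * (1 - 0.19) = 0.1458
Denominator = 0.1406 + 0.1458 = 0.2864
PPV = 0.1406 / 0.2864 = 0.490922
As percentage = 49.1


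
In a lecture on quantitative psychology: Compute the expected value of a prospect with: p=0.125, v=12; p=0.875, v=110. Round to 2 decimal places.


EU = sum(p_i * v_i)
0.125 * 12 = 1.5
0.875 * 110 = 96.25
EU = 1.5 + 96.25
= 97.75


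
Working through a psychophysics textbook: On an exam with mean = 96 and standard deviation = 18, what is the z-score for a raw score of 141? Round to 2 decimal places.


z = (X - mu) / sigma
= (141 - 96) / 18
= 45 / 18
= 2.50


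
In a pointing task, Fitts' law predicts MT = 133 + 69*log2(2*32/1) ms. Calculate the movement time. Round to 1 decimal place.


MT = 133 + 69 * log2(2*32/1)
2D/W = 64.0
log2(64.0) = 6.0
MT = 133 + 69 * 6.0
= 547.0 ms


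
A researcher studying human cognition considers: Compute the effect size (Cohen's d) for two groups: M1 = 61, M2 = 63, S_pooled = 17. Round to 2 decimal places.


Cohen's d = (M1 - M2) / S_pooled
= (61 - 63) / 17
= -2 / 17
= -0.12


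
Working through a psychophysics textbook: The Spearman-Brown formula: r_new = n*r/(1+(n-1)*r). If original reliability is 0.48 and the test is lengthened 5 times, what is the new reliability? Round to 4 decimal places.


r_new = n*r / (1 + (n-1)*r)
Numerator = 5 * 0.48 = 2.4
Denominator = 1 + 4 * 0.48 = 2.92
r_new = 2.4 / 2.92
= 0.8219


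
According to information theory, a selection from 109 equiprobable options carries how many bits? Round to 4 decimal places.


H = log2(n)
H = log2(109)
= 6.7682


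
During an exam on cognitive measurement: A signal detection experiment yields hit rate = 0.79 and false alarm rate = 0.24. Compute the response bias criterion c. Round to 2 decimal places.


c = -0.5 * (z(HR) + z(FAR))
z(0.79) = 0.8064
z(0.24) = -0.7063
c = -0.5 * (0.8064 + -0.7063)
= -0.5 * 0.1001
= -0.05


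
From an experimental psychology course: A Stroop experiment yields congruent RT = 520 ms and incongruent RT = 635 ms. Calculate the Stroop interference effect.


Stroop effect = RT(incongruent) - RT(congruent)
= 635 - 520
= 115 ms


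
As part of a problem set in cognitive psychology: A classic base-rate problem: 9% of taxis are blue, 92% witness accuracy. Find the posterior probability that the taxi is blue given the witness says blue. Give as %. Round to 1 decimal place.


P(blue | says blue) = P(says blue | blue)*P(blue) / [P(says blue | blue)*P(blue) + P(says blue | not blue)*P(not blue)]
Numerator = 0.92 * 0.09 = 0.0828
False identification = 0.08 * 0.91 = 0.0728
P = 0.0828 / (0.0828 + 0.0728)
= 0.0828 / 0.1556
As percentage = 53.2


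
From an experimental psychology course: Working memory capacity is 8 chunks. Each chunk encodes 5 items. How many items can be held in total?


Total items = chunks * items_per_chunk
= 8 * 5
= 40


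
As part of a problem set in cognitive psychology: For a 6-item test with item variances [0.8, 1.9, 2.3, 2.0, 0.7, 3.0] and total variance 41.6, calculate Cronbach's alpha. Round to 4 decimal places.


alpha = (k/(k-1)) * (1 - sum(s_i^2)/s_total^2)
sum(item variances) = 10.7
k/(k-1) = 6/5 = 1.2
1 - 10.7/41.6 = 1 - 0.257212 = 0.742788
alpha = 1.2 * 0.742788
= 0.8913


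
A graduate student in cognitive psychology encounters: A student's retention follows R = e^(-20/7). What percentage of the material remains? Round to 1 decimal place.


R = e^(-t/S)
-t/S = -20/7 = -2.857143
R = e^(-2.857143) = 0.057433
Percentage = 0.057433 * 100
= 5.7


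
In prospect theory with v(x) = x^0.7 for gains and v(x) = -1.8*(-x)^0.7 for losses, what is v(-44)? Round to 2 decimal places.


Since x = -44 < 0, use v(x) = -lambda*(-x)^alpha
(-x) = 44
44^0.7 = 14.1389
v(-44) = -1.8 * 14.1389
= -25.45


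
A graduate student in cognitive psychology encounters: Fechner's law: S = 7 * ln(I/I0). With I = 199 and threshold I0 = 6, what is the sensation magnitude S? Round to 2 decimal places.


S = 7 * ln(199/6)
I/I0 = 33.166667
ln(33.166667) = 3.5015
S = 7 * 3.5015
= 24.51


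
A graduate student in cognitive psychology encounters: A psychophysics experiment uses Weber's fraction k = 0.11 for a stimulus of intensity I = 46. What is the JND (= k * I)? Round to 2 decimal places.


JND = k * I
JND = 0.11 * 46
= 5.06


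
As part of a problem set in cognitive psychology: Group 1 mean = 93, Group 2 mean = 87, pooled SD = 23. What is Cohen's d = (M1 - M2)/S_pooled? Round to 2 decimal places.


Cohen's d = (M1 - M2) / S_pooled
= (93 - 87) / 23
= 6 / 23
= 0.26


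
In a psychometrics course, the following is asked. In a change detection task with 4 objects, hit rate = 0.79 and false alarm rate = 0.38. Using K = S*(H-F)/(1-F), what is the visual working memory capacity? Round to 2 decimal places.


K = S * (H - F) / (1 - F)
H - F = 0.41
1 - F = 0.62
K = 4 * 0.41 / 0.62
= 2.65


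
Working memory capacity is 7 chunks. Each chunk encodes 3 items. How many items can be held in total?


Total items = chunks * items_per_chunk
= 7 * 3
= 21


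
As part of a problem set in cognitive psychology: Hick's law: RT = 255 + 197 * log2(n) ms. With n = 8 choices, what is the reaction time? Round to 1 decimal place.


RT = 255 + 197 * log2(8)
log2(8) = 3.0
RT = 255 + 197 * 3.0
= 255 + 591.0
= 846.0 ms


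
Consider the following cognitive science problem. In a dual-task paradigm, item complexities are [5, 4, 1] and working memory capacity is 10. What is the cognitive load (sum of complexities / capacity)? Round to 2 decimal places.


Total complexity = 5 + 4 + 1 = 10
Load = total / capacity = 10 / 10
= 1.00


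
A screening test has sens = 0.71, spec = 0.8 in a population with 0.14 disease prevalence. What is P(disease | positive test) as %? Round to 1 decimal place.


PPV = (sens * prev) / (sens * prev + (1-spec) * (1-prev))
Numerator = 0.71 * 0.14 = 0.0994
P(positive and no disease) = (1 - spec) * (1 - prev) = (1 - 0.8) * (1 - 0.14) = 0.172
Denominator = 0.0994 + 0.172 = 0.2714
PPV = 0.0994 / 0.2714 = 0.366249
As percentage = 36.6


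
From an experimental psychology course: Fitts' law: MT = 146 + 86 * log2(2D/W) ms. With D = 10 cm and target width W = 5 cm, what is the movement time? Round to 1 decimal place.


MT = 146 + 86 * log2(2*10/5)
2D/W = 4.0
log2(4.0) = 2.0
MT = 146 + 86 * 2.0
= 318.0 ms


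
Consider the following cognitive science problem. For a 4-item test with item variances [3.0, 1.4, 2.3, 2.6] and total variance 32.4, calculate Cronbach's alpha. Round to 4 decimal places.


alpha = (k/(k-1)) * (1 - sum(s_i^2)/s_total^2)
sum(item variances) = 9.3
k/(k-1) = 4/3 = 1.333333
1 - 9.3/32.4 = 1 - 0.287037 = 0.712963
alpha = 1.333333 * 0.712963
= 0.9506


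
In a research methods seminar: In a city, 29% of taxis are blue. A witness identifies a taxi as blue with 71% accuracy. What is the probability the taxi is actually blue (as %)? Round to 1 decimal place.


P(blue | says blue) = P(says blue | blue)*P(blue) / [P(says blue | blue)*P(blue) + P(says blue | not blue)*P(not blue)]
Numerator = 0.71 * 0.29 = 0.2059
False identification = 0.29 * 0.71 = 0.2059
P = 0.2059 / (0.2059 + 0.2059)
= 0.2059 / 0.4118
As percentage = 50.0


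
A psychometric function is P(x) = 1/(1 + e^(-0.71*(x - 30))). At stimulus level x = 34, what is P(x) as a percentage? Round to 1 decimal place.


P(x) = 1/(1 + e^(-0.71*(34 - 30)))
Exponent = -0.71 * 4 = -2.84
e^(-2.84) = 0.058426
P = 1/(1 + 0.058426) = 0.944799
Percentage = 94.5


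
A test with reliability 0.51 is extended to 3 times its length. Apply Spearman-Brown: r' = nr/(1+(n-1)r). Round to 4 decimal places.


r_new = n*r / (1 + (n-1)*r)
Numerator = 3 * 0.51 = 1.53
Denominator = 1 + 2 * 0.51 = 2.02
r_new = 1.53 / 2.02
= 0.7574


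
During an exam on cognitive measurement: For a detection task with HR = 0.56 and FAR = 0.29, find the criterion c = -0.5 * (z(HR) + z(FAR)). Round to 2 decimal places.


c = -0.5 * (z(HR) + z(FAR))
z(0.56) = 0.151
z(0.29) = -0.5534
c = -0.5 * (0.151 + -0.5534)
= -0.5 * -0.4024
= 0.20


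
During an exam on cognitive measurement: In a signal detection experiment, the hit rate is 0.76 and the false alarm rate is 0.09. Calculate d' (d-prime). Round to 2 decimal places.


d' = z(HR) - z(FAR)
z(0.76) = 0.7063
z(0.09) = -1.3408
d' = 0.7063 - -1.3408
= 2.05


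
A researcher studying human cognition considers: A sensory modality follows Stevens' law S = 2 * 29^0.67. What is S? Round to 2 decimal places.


S = 2 * 29^0.67
29^0.67 = 9.5457
S = 2 * 9.5457
= 19.09


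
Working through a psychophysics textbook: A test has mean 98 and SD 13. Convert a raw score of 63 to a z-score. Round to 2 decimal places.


z = (X - mu) / sigma
= (63 - 98) / 13
= -35 / 13
= -2.69


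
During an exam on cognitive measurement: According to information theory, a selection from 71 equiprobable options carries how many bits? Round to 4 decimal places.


H = log2(n)
H = log2(71)
= 6.1497


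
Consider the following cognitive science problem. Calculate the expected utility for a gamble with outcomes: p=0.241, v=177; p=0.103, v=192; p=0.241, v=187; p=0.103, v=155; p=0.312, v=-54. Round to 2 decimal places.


EU = sum(p_i * v_i)
0.241 * 177 = 42.657
0.103 * 192 = 19.776
0.241 * 187 = 45.067
0.103 * 155 = 15.965
0.312 * -54 = -16.848
EU = 42.657 + 19.776 + 45.067 + 15.965 + -16.848
= 106.62


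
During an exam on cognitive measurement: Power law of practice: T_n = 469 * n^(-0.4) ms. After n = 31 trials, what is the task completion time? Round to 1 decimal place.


T_n = 469 * 31^(-0.4)
31^(-0.4) = 0.253195
T_n = 469 * 0.253195
= 118.7 ms


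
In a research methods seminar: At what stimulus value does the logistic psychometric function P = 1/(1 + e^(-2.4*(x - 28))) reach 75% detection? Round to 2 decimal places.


At P = 0.75: 0.75 = 1/(1 + e^(-k*(x-x0)))
Solving: e^(-k*(x-x0)) = 1/3
x = x0 + ln(3)/k
ln(3) = 1.0986
x = 28 + 1.0986/2.4
= 28 + 0.4578
= 28.46


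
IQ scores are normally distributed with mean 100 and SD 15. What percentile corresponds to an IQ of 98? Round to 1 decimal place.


z = (IQ - mean) / SD
z = (98 - 100) / 15 = -0.1333
Percentile = Phi(-0.1333) * 100
Phi(-0.1333) = 0.446978
= 44.7


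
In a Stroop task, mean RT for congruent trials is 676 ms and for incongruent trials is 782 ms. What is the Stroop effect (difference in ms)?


Stroop effect = RT(incongruent) - RT(congruent)
= 782 - 676
= 106 ms


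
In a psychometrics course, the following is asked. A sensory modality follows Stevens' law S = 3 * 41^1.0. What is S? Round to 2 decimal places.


S = 3 * 41^1.0
41^1.0 = 41.0
S = 3 * 41.0
= 123.00


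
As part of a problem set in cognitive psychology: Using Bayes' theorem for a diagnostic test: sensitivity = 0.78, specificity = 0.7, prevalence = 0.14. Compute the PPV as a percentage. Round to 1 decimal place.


PPV = (sens * prev) / (sens * prev + (1-spec) * (1-prev))
Numerator = 0.78 * 0.14 = 0.1092
P(positive and no disease) = (1 - spec) * (1 - prev) = (1 - 0.7) * (1 - 0.14) = 0.258
Denominator = 0.1092 + 0.258 = 0.3672
PPV = 0.1092 / 0.3672 = 0.297386
As percentage = 29.7


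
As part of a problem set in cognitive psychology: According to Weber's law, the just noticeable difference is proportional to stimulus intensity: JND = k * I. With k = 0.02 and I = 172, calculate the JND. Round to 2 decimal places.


JND = k * I
JND = 0.02 * 172
= 3.44


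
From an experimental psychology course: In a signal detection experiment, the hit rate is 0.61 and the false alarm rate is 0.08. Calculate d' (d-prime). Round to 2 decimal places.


d' = z(HR) - z(FAR)
z(0.61) = 0.2793
z(0.08) = -1.4051
d' = 0.2793 - -1.4051
= 1.68


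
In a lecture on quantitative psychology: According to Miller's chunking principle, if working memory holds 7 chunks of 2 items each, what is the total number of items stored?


Total items = chunks * items_per_chunk
= 7 * 2
= 14


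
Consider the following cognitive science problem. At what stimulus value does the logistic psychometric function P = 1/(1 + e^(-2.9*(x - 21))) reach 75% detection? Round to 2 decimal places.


At P = 0.75: 0.75 = 1/(1 + e^(-k*(x-x0)))
Solving: e^(-k*(x-x0)) = 1/3
x = x0 + ln(3)/k
ln(3) = 1.0986
x = 21 + 1.0986/2.9
= 21 + 0.3788
= 21.38


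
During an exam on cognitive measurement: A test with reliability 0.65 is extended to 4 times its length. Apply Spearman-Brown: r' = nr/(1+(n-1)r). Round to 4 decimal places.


r_new = n*r / (1 + (n-1)*r)
Numerator = 4 * 0.65 = 2.6
Denominator = 1 + 3 * 0.65 = 2.95
r_new = 2.6 / 2.95
= 0.8814


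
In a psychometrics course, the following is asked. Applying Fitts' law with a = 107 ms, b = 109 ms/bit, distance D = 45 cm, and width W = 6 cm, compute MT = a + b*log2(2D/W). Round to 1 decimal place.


MT = 107 + 109 * log2(2*45/6)
2D/W = 15.0
log2(15.0) = 3.9069
MT = 107 + 109 * 3.9069
= 532.9 ms


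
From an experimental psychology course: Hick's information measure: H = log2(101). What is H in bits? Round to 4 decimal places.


H = log2(n)
H = log2(101)
= 6.6582


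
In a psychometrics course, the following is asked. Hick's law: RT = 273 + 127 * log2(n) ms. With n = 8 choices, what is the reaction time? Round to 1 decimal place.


RT = 273 + 127 * log2(8)
log2(8) = 3.0
RT = 273 + 127 * 3.0
= 273 + 381.0
= 654.0 ms


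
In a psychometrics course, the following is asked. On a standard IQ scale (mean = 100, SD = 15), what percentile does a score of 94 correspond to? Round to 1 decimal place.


z = (IQ - mean) / SD
z = (94 - 100) / 15 = -0.4
Percentile = Phi(-0.4) * 100
Phi(-0.4) = 0.344578
= 34.5


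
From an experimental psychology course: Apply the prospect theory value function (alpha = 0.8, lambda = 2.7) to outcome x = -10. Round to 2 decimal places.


Since x = -10 < 0, use v(x) = -lambda*(-x)^alpha
(-x) = 10
10^0.8 = 6.3096
v(-10) = -2.7 * 6.3096
= -17.04


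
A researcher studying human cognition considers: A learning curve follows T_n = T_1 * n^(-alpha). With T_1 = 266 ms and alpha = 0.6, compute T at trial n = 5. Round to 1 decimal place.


T_n = 266 * 5^(-0.6)
5^(-0.6) = 0.380731
T_n = 266 * 0.380731
= 101.3 ms


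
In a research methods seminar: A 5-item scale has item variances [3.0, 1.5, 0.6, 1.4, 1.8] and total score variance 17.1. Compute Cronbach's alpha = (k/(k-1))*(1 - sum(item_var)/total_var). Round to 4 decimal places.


alpha = (k/(k-1)) * (1 - sum(s_i^2)/s_total^2)
sum(item variances) = 8.3
k/(k-1) = 5/4 = 1.25
1 - 8.3/17.1 = 1 - 0.48538 = 0.51462
alpha = 1.25 * 0.51462
= 0.6433


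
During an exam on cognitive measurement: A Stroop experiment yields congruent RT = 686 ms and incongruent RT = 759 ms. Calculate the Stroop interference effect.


Stroop effect = RT(incongruent) - RT(congruent)
= 759 - 686
= 73 ms


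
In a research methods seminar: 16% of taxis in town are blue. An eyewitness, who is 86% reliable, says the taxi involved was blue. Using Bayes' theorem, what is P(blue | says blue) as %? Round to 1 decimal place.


P(blue | says blue) = P(says blue | blue)*P(blue) / [P(says blue | blue)*P(blue) + P(says blue | not blue)*P(not blue)]
Numerator = 0.86 * 0.16 = 0.1376
False identification = 0.14 * 0.84 = 0.1176
P = 0.1376 / (0.1376 + 0.1176)
= 0.1376 / 0.2552
As percentage = 53.9


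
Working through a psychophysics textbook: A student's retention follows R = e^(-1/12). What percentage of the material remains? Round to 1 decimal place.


R = e^(-t/S)
-t/S = -1/12 = -0.083333
R = e^(-0.083333) = 0.920045
Percentage = 0.920045 * 100
= 92.0


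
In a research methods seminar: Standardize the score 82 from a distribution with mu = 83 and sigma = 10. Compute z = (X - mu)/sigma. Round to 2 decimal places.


z = (X - mu) / sigma
= (82 - 83) / 10
= -1 / 10
= -0.10


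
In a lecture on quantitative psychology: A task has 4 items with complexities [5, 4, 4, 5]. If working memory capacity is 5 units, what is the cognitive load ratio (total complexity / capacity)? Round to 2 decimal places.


Total complexity = 5 + 4 + 4 + 5 = 18
Load = total / capacity = 18 / 5
= 3.60


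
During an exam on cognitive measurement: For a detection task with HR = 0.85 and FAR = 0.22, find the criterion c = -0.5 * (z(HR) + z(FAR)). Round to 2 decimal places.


c = -0.5 * (z(HR) + z(FAR))
z(0.85) = 1.0364
z(0.22) = -0.7722
c = -0.5 * (1.0364 + -0.7722)
= -0.5 * 0.2642
= -0.13


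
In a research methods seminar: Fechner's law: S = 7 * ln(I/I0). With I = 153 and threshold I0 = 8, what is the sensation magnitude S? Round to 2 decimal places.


S = 7 * ln(153/8)
I/I0 = 19.125
ln(19.125) = 2.951
S = 7 * 2.951
= 20.66


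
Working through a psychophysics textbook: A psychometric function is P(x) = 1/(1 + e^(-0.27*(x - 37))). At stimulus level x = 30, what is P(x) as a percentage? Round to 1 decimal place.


P(x) = 1/(1 + e^(-0.27*(30 - 37)))
Exponent = -0.27 * -7 = 1.89
e^(1.89) = 6.619369
P = 1/(1 + 6.619369) = 0.131244
Percentage = 13.1


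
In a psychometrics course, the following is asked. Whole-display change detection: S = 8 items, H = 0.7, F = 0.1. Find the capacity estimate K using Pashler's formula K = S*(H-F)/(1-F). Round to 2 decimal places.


K = S * (H - F) / (1 - F)
H - F = 0.6
1 - F = 0.9
K = 8 * 0.6 / 0.9
= 5.33


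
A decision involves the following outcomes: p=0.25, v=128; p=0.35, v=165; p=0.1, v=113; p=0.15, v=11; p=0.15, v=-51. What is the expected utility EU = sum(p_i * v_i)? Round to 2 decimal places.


EU = sum(p_i * v_i)
0.25 * 128 = 32.0
0.35 * 165 = 57.75
0.1 * 113 = 11.3
0.15 * 11 = 1.65
0.15 * -51 = -7.65
EU = 32.0 + 57.75 + 11.3 + 1.65 + -7.65
= 95.05


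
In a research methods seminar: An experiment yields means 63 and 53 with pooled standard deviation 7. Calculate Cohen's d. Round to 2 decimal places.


Cohen's d = (M1 - M2) / S_pooled
= (63 - 53) / 7
= 10 / 7
= 1.43


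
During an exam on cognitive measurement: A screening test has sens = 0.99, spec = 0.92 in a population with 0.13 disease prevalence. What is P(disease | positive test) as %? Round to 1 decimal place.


PPV = (sens * prev) / (sens * prev + (1-spec) * (1-prev))
Numerator = 0.99 * 0.13 = 0.1287
P(positive and no disease) = (1 - spec) * (1 - prev) = (1 - 0.92) * (1 - 0.13) = 0.0696
Denominator = 0.1287 + 0.0696 = 0.1983
PPV = 0.1287 / 0.1983 = 0.649017
As percentage = 64.9


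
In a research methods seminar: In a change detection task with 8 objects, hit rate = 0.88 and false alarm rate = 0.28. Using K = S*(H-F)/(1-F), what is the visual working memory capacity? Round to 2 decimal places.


K = S * (H - F) / (1 - F)
H - F = 0.6
1 - F = 0.72
K = 8 * 0.6 / 0.72
= 6.67


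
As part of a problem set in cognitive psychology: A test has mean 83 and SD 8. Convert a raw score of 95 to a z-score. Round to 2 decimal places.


z = (X - mu) / sigma
= (95 - 83) / 8
= 12 / 8
= 1.50


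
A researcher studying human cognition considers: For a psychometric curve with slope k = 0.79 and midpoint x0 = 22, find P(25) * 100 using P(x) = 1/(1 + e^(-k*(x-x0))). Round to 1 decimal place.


P(x) = 1/(1 + e^(-0.79*(25 - 22)))
Exponent = -0.79 * 3 = -2.37
e^(-2.37) = 0.093481
P = 1/(1 + 0.093481) = 0.914511
Percentage = 91.5


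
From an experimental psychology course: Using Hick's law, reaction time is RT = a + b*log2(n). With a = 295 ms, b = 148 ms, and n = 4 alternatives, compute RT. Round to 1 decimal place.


RT = 295 + 148 * log2(4)
log2(4) = 2.0
RT = 295 + 148 * 2.0
= 295 + 296.0
= 591.0 ms


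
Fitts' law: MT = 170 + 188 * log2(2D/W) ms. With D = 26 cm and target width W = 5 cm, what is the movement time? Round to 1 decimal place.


MT = 170 + 188 * log2(2*26/5)
2D/W = 10.4
log2(10.4) = 3.3785
MT = 170 + 188 * 3.3785
= 805.2 ms


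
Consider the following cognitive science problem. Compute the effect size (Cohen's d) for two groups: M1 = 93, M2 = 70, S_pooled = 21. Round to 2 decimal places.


Cohen's d = (M1 - M2) / S_pooled
= (93 - 70) / 21
= 23 / 21
= 1.10


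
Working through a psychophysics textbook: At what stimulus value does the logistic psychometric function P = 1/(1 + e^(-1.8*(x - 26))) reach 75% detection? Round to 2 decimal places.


At P = 0.75: 0.75 = 1/(1 + e^(-k*(x-x0)))
Solving: e^(-k*(x-x0)) = 1/3
x = x0 + ln(3)/k
ln(3) = 1.0986
x = 26 + 1.0986/1.8
= 26 + 0.6103
= 26.61


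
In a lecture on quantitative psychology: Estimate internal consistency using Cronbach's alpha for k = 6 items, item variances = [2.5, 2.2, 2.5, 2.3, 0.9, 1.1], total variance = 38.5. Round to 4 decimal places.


alpha = (k/(k-1)) * (1 - sum(s_i^2)/s_total^2)
sum(item variances) = 11.5
k/(k-1) = 6/5 = 1.2
1 - 11.5/38.5 = 1 - 0.298701 = 0.701299
alpha = 1.2 * 0.701299
= 0.8416


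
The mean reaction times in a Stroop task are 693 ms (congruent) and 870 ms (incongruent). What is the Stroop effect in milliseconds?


Stroop effect = RT(incongruent) - RT(congruent)
= 870 - 693
= 177 ms


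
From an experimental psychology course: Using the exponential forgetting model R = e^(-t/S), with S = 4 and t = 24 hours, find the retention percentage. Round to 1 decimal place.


R = e^(-t/S)
-t/S = -24/4 = -6.0
R = e^(-6.0) = 0.002479
Percentage = 0.002479 * 100
= 0.2


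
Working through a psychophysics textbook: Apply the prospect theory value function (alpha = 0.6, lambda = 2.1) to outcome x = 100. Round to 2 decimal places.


Since x = 100 >= 0, use v(x) = x^0.6
100^0.6 = 15.8489
v(100) = 15.85


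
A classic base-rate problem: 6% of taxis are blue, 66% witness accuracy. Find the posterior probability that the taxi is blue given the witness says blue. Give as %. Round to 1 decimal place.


P(blue | says blue) = P(says blue | blue)*P(blue) / [P(says blue | blue)*P(blue) + P(says blue | not blue)*P(not blue)]
Numerator = 0.66 * 0.06 = 0.0396
False identification = 0.34 * 0.94 = 0.3196
P = 0.0396 / (0.0396 + 0.3196)
= 0.0396 / 0.3592
As percentage = 11.0


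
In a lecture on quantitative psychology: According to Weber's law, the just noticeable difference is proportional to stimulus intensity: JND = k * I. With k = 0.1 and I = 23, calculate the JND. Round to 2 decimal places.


JND = k * I
JND = 0.1 * 23
= 2.30


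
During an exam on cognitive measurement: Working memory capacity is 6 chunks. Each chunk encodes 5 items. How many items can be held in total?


Total items = chunks * items_per_chunk
= 6 * 5
= 30


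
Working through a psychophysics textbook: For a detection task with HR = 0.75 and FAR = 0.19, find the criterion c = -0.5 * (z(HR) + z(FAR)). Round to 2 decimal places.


c = -0.5 * (z(HR) + z(FAR))
z(0.75) = 0.6745
z(0.19) = -0.8779
c = -0.5 * (0.6745 + -0.8779)
= -0.5 * -0.2034
= 0.10


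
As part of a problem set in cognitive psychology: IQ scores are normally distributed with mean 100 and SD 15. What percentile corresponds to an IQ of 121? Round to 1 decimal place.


z = (IQ - mean) / SD
z = (121 - 100) / 15 = 1.4
Percentile = Phi(1.4) * 100
Phi(1.4) = 0.919243
= 91.9


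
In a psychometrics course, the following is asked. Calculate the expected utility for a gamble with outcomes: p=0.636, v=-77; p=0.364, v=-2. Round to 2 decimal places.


EU = sum(p_i * v_i)
0.636 * -77 = -48.972
0.364 * -2 = -0.728
EU = -48.972 + -0.728
= -49.70


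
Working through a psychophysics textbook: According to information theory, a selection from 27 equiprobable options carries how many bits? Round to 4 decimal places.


H = log2(n)
H = log2(27)
= 4.7549


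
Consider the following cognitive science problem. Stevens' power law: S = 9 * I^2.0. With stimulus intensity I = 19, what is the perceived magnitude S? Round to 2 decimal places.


S = 9 * 19^2.0
19^2.0 = 361.0
S = 9 * 361.0
= 3249.00


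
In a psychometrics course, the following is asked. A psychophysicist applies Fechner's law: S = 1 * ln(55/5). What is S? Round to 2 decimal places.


S = 1 * ln(55/5)
I/I0 = 11.0
ln(11.0) = 2.3979
S = 1 * 2.3979
= 2.40


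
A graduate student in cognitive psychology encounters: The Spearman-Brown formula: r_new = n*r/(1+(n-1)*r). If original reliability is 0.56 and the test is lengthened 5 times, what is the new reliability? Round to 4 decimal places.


r_new = n*r / (1 + (n-1)*r)
Numerator = 5 * 0.56 = 2.8
Denominator = 1 + 4 * 0.56 = 3.24
r_new = 2.8 / 3.24
= 0.8642


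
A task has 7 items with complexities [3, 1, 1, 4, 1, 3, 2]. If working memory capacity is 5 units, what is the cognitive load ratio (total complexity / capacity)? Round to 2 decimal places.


Total complexity = 3 + 1 + 1 + 4 + 1 + 3 + 2 = 15
Load = total / capacity = 15 / 5
= 3.00


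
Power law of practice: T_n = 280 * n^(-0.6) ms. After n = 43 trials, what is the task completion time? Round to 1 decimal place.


T_n = 280 * 43^(-0.6)
43^(-0.6) = 0.104693
T_n = 280 * 0.104693
= 29.3 ms


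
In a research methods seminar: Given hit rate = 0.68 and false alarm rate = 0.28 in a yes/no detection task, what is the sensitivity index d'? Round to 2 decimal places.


d' = z(HR) - z(FAR)
z(0.68) = 0.4677
z(0.28) = -0.5828
d' = 0.4677 - -0.5828
= 1.05


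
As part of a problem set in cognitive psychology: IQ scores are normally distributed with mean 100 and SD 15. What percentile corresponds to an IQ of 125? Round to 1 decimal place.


z = (IQ - mean) / SD
z = (125 - 100) / 15 = 1.6667
Percentile = Phi(1.6667) * 100
Phi(1.6667) = 0.952213
= 95.2


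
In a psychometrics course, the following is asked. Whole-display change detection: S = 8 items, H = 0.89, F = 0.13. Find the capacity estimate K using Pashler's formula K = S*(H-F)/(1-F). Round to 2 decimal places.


K = S * (H - F) / (1 - F)
H - F = 0.76
1 - F = 0.87
K = 8 * 0.76 / 0.87
= 6.99


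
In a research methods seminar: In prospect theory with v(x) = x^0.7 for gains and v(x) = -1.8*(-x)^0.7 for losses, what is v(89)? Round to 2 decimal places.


Since x = 89 >= 0, use v(x) = x^0.7
89^0.7 = 23.1512
v(89) = 23.15


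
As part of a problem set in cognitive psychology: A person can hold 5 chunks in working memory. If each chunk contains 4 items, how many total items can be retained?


Total items = chunks * items_per_chunk
= 5 * 4
= 20


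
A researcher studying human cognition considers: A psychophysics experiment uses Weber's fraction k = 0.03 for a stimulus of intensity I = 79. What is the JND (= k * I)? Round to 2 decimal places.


JND = k * I
JND = 0.03 * 79
= 2.37


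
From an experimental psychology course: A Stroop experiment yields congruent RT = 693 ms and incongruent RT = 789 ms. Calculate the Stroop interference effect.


Stroop effect = RT(incongruent) - RT(congruent)
= 789 - 693
= 96 ms


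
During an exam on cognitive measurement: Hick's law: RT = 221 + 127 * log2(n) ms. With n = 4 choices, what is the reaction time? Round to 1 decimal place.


RT = 221 + 127 * log2(4)
log2(4) = 2.0
RT = 221 + 127 * 2.0
= 221 + 254.0
= 475.0 ms


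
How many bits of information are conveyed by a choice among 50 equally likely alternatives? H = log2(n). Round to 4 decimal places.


H = log2(n)
H = log2(50)
= 5.6439


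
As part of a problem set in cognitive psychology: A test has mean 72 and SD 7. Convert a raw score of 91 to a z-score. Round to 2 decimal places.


z = (X - mu) / sigma
= (91 - 72) / 7
= 19 / 7
= 2.71


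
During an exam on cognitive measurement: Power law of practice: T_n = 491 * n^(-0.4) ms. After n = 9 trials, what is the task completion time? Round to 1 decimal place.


T_n = 491 * 9^(-0.4)
9^(-0.4) = 0.415244
T_n = 491 * 0.415244
= 203.9 ms


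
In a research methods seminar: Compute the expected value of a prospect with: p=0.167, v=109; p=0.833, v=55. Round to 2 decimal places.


EU = sum(p_i * v_i)
0.167 * 109 = 18.203
0.833 * 55 = 45.815
EU = 18.203 + 45.815
= 64.02


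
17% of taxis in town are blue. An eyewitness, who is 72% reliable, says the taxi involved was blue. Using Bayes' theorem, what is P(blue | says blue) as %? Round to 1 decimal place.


P(blue | says blue) = P(says blue | blue)*P(blue) / [P(says blue | blue)*P(blue) + P(says blue | not blue)*P(not blue)]
Numerator = 0.72 * 0.17 = 0.1224
False identification = 0.28 * 0.83 = 0.2324
P = 0.1224 / (0.1224 + 0.2324)
= 0.1224 / 0.3548
As percentage = 34.5


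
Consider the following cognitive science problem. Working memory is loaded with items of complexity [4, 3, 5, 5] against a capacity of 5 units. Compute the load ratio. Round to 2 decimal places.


Total complexity = 4 + 3 + 5 + 5 = 17
Load = total / capacity = 17 / 5
= 3.40


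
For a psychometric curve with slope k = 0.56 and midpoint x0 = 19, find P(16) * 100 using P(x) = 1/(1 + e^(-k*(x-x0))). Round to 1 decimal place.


P(x) = 1/(1 + e^(-0.56*(16 - 19)))
Exponent = -0.56 * -3 = 1.68
e^(1.68) = 5.365556
P = 1/(1 + 5.365556) = 0.157095
Percentage = 15.7


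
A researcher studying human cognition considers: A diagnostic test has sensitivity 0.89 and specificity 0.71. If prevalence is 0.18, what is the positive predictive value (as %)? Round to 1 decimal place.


PPV = (sens * prev) / (sens * prev + (1-spec) * (1-prev))
Numerator = 0.89 * 0.18 = 0.1602
P(positive and no disease) = (1 - spec) * (1 - prev) = (1 - 0.71) * (1 - 0.18) = 0.2378
Denominator = 0.1602 + 0.2378 = 0.398
PPV = 0.1602 / 0.398 = 0.402513
As percentage = 40.3


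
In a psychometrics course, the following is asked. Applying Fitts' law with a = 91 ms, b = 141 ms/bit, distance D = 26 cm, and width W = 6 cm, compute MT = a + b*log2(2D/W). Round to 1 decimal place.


MT = 91 + 141 * log2(2*26/6)
2D/W = 8.666667
log2(8.666667) = 3.1155
MT = 91 + 141 * 3.1155
= 530.3 ms


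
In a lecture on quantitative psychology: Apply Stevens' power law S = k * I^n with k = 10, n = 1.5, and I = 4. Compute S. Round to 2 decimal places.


S = 10 * 4^1.5
4^1.5 = 8.0
S = 10 * 8.0
= 80.00


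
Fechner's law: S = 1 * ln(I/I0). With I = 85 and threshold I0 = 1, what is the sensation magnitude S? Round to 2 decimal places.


S = 1 * ln(85/1)
I/I0 = 85.0
ln(85.0) = 4.4427
S = 1 * 4.4427
= 4.44


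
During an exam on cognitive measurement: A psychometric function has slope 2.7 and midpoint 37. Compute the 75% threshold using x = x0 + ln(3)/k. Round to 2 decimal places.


At P = 0.75: 0.75 = 1/(1 + e^(-k*(x-x0)))
Solving: e^(-k*(x-x0)) = 1/3
x = x0 + ln(3)/k
ln(3) = 1.0986
x = 37 + 1.0986/2.7
= 37 + 0.4069
= 37.41


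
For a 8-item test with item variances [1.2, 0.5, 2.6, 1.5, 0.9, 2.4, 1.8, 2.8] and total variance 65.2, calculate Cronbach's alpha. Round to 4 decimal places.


alpha = (k/(k-1)) * (1 - sum(s_i^2)/s_total^2)
sum(item variances) = 13.7
k/(k-1) = 8/7 = 1.142857
1 - 13.7/65.2 = 1 - 0.210123 = 0.789877
alpha = 1.142857 * 0.789877
= 0.9027


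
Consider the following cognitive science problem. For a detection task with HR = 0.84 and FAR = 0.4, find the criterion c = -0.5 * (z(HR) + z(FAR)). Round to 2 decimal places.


c = -0.5 * (z(HR) + z(FAR))
z(0.84) = 0.9945
z(0.4) = -0.2533
c = -0.5 * (0.9945 + -0.2533)
= -0.5 * 0.7412
= -0.37


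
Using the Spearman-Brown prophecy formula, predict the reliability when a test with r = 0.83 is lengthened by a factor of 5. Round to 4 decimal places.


r_new = n*r / (1 + (n-1)*r)
Numerator = 5 * 0.83 = 4.15
Denominator = 1 + 4 * 0.83 = 4.32
r_new = 4.15 / 4.32
= 0.9606


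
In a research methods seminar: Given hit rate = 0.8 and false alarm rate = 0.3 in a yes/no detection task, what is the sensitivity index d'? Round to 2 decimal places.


d' = z(HR) - z(FAR)
z(0.8) = 0.8416
z(0.3) = -0.5244
d' = 0.8416 - -0.5244
= 1.37


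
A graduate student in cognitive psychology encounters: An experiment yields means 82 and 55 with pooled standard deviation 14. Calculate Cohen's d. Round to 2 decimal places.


Cohen's d = (M1 - M2) / S_pooled
= (82 - 55) / 14
= 27 / 14
= 1.93


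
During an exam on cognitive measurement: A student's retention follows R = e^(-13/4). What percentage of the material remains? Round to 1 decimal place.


R = e^(-t/S)
-t/S = -13/4 = -3.25
R = e^(-3.25) = 0.038774
Percentage = 0.038774 * 100
= 3.9


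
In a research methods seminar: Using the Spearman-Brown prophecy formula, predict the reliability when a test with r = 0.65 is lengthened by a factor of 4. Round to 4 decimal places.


r_new = n*r / (1 + (n-1)*r)
Numerator = 4 * 0.65 = 2.6
Denominator = 1 + 3 * 0.65 = 2.95
r_new = 2.6 / 2.95
= 0.8814


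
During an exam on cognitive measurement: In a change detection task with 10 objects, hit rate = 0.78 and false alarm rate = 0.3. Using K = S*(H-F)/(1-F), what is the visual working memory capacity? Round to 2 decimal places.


K = S * (H - F) / (1 - F)
H - F = 0.48
1 - F = 0.7
K = 10 * 0.48 / 0.7
= 6.86


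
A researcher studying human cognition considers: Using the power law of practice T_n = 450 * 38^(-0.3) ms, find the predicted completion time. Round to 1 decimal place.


T_n = 450 * 38^(-0.3)
38^(-0.3) = 0.335788
T_n = 450 * 0.335788
= 151.1 ms


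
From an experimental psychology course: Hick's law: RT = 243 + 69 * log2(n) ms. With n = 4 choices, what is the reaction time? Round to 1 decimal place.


RT = 243 + 69 * log2(4)
log2(4) = 2.0
RT = 243 + 69 * 2.0
= 243 + 138.0
= 381.0 ms


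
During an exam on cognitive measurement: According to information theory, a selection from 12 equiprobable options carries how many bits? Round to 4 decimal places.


H = log2(n)
H = log2(12)
= 3.5850


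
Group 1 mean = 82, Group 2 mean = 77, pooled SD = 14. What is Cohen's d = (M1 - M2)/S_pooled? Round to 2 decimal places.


Cohen's d = (M1 - M2) / S_pooled
= (82 - 77) / 14
= 5 / 14
= 0.36


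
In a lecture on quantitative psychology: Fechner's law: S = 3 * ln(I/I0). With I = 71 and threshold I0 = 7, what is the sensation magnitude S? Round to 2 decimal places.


S = 3 * ln(71/7)
I/I0 = 10.142857
ln(10.142857) = 2.3168
S = 3 * 2.3168
= 6.95


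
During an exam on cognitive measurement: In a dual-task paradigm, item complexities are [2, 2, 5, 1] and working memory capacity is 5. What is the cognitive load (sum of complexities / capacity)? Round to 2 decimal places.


Total complexity = 2 + 2 + 5 + 1 = 10
Load = total / capacity = 10 / 5
= 2.00


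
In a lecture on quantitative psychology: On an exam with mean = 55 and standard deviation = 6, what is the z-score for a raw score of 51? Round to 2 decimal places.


z = (X - mu) / sigma
= (51 - 55) / 6
= -4 / 6
= -0.67


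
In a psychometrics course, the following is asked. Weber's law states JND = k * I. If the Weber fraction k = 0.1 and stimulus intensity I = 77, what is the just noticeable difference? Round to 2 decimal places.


JND = k * I
JND = 0.1 * 77
= 7.70


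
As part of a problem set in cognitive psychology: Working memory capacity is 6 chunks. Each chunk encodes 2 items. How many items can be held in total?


Total items = chunks * items_per_chunk
= 6 * 2
= 12


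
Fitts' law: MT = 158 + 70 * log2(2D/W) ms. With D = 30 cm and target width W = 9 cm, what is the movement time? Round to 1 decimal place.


MT = 158 + 70 * log2(2*30/9)
2D/W = 6.666667
log2(6.666667) = 2.737
MT = 158 + 70 * 2.737
= 349.6 ms


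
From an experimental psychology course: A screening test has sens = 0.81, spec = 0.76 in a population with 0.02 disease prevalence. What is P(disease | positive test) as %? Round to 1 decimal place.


PPV = (sens * prev) / (sens * prev + (1-spec) * (1-prev))
Numerator = 0.81 * 0.02 = 0.0162
P(positive and no disease) = (1 - spec) * (1 - prev) = (1 - 0.76) * (1 - 0.02) = 0.2352
Denominator = 0.0162 + 0.2352 = 0.2514
PPV = 0.0162 / 0.2514 = 0.064439
As percentage = 6.4


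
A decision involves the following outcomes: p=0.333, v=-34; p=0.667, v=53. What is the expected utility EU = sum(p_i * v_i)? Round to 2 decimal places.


EU = sum(p_i * v_i)
0.333 * -34 = -11.322
0.667 * 53 = 35.351
EU = -11.322 + 35.351
= 24.03


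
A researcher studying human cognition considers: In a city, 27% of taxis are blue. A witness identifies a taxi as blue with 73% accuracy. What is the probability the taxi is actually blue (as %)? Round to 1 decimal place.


P(blue | says blue) = P(says blue | blue)*P(blue) / [P(says blue | blue)*P(blue) + P(says blue | not blue)*P(not blue)]
Numerator = 0.73 * 0.27 = 0.1971
False identification = 0.27 * 0.73 = 0.1971
P = 0.1971 / (0.1971 + 0.1971)
= 0.1971 / 0.3942
As percentage = 50.0
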